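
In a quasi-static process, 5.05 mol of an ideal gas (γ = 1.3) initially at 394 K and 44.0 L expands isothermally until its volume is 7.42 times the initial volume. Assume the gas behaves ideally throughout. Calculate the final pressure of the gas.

P₁ = nRT₁/V₁ = 5.05×8.314×394/44.0 = 376 kPa.
Isothermal: T stays 394 K; PV = const ⇒ V₂ = 326 L, P₂ = 50.7 kPa.

50.7 kPa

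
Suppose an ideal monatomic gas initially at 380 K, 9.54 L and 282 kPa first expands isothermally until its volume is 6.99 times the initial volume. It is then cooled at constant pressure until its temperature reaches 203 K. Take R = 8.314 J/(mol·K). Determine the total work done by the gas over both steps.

3980 J

n = P₁V₁/(RT₁) = 282×9.54/(8.314×380) = 0.852 mol.
Step 1 — Isothermal: T stays 380 K; PV = const ⇒ V₂ = 66.7 L, P₂ = 40.3 kPa.
ΔU = 0 (ideal gas, T constant).
W = nRT ln(V₂/V₁) = 0.852×8.314×380×ln(6.99) = 5230 J.
Q = ΔU + W = 5230 J.
State after step 1: P = 40.3 kPa, V = 66.7 L, T = 380 K.
Step 2 — Isobaric: P stays 40.3 kPa; V/T = const ⇒ T₂ = 203 K, V₂ = 35.6 L.
W = PΔV = 40.3×(35.6−66.7) kPa·L = -1250 J.
ΔU = nCvΔT = 0.852×12.5×(203−380) = -1880 J.
Q = ΔU + W = nCpΔT = -3130 J.
Net over both steps: W = 3980 J, Q = 2100 J, ΔU = -1880 J.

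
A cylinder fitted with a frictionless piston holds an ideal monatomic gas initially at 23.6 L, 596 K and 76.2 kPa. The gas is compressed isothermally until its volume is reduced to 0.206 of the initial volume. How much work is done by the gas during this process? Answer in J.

-2840 J

n = P₁V₁/(RT₁) = 76.2×23.6/(8.314×596) = 0.363 mol.
Isothermal: T stays 596 K; PV = const ⇒ V₂ = 4.86 L, P₂ = 370 kPa.
W = nRT ln(V₂/V₁) = 0.363×8.314×596×ln(0.206) = -2840 J.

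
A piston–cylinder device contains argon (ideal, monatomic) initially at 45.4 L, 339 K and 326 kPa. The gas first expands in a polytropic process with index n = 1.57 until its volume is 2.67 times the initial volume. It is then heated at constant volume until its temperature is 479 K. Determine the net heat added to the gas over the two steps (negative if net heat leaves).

20300 J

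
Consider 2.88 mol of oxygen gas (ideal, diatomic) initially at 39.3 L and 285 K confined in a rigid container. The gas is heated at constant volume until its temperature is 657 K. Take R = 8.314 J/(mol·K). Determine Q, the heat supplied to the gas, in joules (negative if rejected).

P₁ = nRT₁/V₁ = 2.88×8.314×285/39.3 = 174 kPa.
Isochoric: V stays 39.3 L; P/T = const ⇒ T₂ = 657 K, P₂ = 400 kPa.
W = 0 (no volume change).
ΔU = nCvΔT = 2.88×20.8×(657−285) = 22300 J.
Q = ΔU = 22300 J.

22300 J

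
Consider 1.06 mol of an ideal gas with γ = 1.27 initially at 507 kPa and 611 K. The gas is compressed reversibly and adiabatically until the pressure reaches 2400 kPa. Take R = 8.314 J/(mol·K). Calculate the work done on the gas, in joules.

V₁ = nRT₁/P₁ = 1.06×8.314×611/507 = 10.6 L.
Adiabatic: T₂/T₁ = (P₂/P₁)^((γ−1)/γ) ⇒ T₂ = 611×(4.73)^0.213 = 850 K; V₂ = 3.12 L.
ΔU = nCvΔT = 1.06×30.8×(850−611) = 7810 J.
Q = 0 for an adiabatic process, so W = −ΔU = -7810 J.
Work done on the gas = −W_by = 7810 J.

7810 J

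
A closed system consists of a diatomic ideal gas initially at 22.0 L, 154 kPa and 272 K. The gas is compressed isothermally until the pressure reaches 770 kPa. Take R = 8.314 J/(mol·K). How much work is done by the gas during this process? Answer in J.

-5450 J

n = P₁V₁/(RT₁) = 154×22.0/(8.314×272) = 1.50 mol.
Isothermal: T stays 272 K; PV = const ⇒ V₂ = 4.40 L, P₂ = 770 kPa.
W = nRT ln(V₂/V₁) = 1.50×8.314×272×ln(0.200) = -5450 J.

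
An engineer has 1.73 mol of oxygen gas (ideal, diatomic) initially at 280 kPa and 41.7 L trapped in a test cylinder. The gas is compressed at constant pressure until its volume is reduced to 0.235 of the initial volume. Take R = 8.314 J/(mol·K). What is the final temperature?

T₁ = P₁V₁/(nR) = 280×41.7/(1.73×8.314) = 812 K.
Isobaric: P stays 280 kPa; V/T = const ⇒ T₂ = 191 K, V₂ = 9.80 L.

191 K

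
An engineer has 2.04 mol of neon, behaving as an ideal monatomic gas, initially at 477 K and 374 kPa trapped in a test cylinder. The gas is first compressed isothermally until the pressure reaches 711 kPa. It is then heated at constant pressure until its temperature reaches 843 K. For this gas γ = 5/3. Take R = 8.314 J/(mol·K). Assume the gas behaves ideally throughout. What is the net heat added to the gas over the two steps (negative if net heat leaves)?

V₁ = nRT₁/P₁ = 2.04×8.314×477/374 = 21.6 L.
Step 1 — Isothermal: T stays 477 K; PV = const ⇒ V₂ = 11.4 L, P₂ = 711 kPa.
ΔU = 0 (ideal gas, T constant).
W = nRT ln(V₂/V₁) = 2.04×8.314×477×ln(0.526) = -5200 J.
Q = ΔU + W = -5200 J.
State after step 1: P = 711 kPa, V = 11.4 L, T = 477 K.
Step 2 — Isobaric: P stays 711 kPa; V/T = const ⇒ T₂ = 843 K, V₂ = 20.1 L.
W = PΔV = 711×(20.1−11.4) kPa·L = 6210 J.
ΔU = nCvΔT = 2.04×12.5×(843−477) = 9310 J.
Q = ΔU + W = nCpΔT = 15500 J.
Net over both steps: W = 1010 J, Q = 10300 J, ΔU = 9310 J.

10300 J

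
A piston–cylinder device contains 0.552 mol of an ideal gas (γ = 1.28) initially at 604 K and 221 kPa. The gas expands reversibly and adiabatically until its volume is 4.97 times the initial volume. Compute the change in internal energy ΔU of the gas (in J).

-3580 J

V₁ = nRT₁/P₁ = 0.552×8.314×604/221 = 12.5 L.
Adiabatic: TV^(γ−1) = const ⇒ T₂ = 604×(0.201)^0.280 = 386 K; PV^γ = const ⇒ P₂ = 28.4 kPa.
For an ideal gas ΔU = nCvΔT with Cv = R/(γ−1) = 29.7 J/(mol·K).
ΔU = 0.552×29.7×(386−604) = -3580 J.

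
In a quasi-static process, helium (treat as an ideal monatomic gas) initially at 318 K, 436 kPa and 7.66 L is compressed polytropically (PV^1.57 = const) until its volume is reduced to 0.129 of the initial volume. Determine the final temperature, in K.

Polytropic n=1.57: T₂ = T₁(V₁/V₂)^(n−1) = 318×(7.75)^0.57 = 1020 K; P₂ = P₁(V₁/V₂)^n = 10900 kPa.

1020 K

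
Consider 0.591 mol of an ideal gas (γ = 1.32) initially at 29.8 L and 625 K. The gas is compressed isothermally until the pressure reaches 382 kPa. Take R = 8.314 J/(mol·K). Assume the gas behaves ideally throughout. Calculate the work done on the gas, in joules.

P₁ = nRT₁/V₁ = 0.591×8.314×625/29.8 = 103 kPa.
Isothermal: T stays 625 K; PV = const ⇒ V₂ = 8.04 L, P₂ = 382 kPa.
W = nRT ln(V₂/V₁) = 0.591×8.314×625×ln(0.270) = -4020 J.
Work done on the gas = −W_by = 4020 J.

4020 J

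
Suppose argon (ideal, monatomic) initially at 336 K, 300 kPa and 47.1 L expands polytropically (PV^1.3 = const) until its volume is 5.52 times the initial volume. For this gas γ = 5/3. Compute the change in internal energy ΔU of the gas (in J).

-8500 J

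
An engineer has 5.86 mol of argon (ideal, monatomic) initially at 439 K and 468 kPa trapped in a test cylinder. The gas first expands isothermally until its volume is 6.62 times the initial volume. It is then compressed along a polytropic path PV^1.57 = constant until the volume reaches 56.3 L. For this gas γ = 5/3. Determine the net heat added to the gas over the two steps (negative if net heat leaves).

31700 J

V₁ = nRT₁/P₁ = 5.86×8.314×439/468 = 45.7 L.
Step 1 — Isothermal: T stays 439 K; PV = const ⇒ V₂ = 303 L, P₂ = 70.7 kPa.
ΔU = 0 (ideal gas, T constant).
W = nRT ln(V₂/V₁) = 5.86×8.314×439×ln(6.62) = 40400 J.
Q = ΔU + W = 40400 J.
State after step 1: P = 70.7 kPa, V = 303 L, T = 439 K.
Step 2 — Polytropic n=1.57: T₂ = T₁(V₁/V₂)^(n−1) = 439×(5.37)^0.57 = 1140 K; P₂ = P₁(V₁/V₂)^n = 991 kPa.
W = (P₁V₁−P₂V₂)/(n−1) = (70.7×303−991×56.3)/0.57 = -60300 J.
ΔU = nCvΔT = 5.86×12.5×(1140−439) = 51600 J.
Q = ΔU + W = -8750 J.
Net over both steps: W = -19900 J, Q = 31700 J, ΔU = 51600 J.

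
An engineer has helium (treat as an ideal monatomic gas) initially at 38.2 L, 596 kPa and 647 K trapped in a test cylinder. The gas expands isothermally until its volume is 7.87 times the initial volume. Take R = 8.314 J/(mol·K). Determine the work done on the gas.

-47000 J

n = P₁V₁/(RT₁) = 596×38.2/(8.314×647) = 4.23 mol.
Isothermal: T stays 647 K; PV = const ⇒ V₂ = 301 L, P₂ = 75.7 kPa.
W = nRT ln(V₂/V₁) = 4.23×8.314×647×ln(7.87) = 47000 J.
Work done on the gas = −W_by = -47000 J.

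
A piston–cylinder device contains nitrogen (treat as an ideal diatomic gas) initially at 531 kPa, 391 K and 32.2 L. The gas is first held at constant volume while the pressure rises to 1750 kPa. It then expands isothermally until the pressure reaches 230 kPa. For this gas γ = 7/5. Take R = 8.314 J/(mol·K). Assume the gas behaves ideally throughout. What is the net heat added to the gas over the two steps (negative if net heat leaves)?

212000 J

n = P₁V₁/(RT₁) = 531×32.2/(8.314×391) = 5.26 mol.
Step 1 — Isochoric: V stays 32.2 L; P/T = const ⇒ T₂ = 1290 K, P₂ = 1750 kPa.
W = 0 (no volume change).
ΔU = nCvΔT = 5.26×20.8×(1290−391) = 98100 J.
Q = ΔU = 98100 J.
State after step 1: P = 1750 kPa, V = 32.2 L, T = 1290 K.
Step 2 — Isothermal: T stays 1290 K; PV = const ⇒ V₂ = 245 L, P₂ = 230 kPa.
ΔU = 0 (ideal gas, T constant).
W = nRT ln(V₂/V₁) = 5.26×8.314×1290×ln(7.61) = 114000 J.
Q = ΔU + W = 114000 J.
Net over both steps: W = 114000 J, Q = 212000 J, ΔU = 98100 J.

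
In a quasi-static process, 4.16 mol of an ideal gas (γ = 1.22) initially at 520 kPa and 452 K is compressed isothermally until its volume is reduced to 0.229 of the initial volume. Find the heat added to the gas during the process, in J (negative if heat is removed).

-23000 J

V₁ = nRT₁/P₁ = 4.16×8.314×452/520 = 30.1 L.
Isothermal: T stays 452 K; PV = const ⇒ V₂ = 6.88 L, P₂ = 2270 kPa.
ΔU = 0 (ideal gas, T constant).
W = nRT ln(V₂/V₁) = 4.16×8.314×452×ln(0.229) = -23000 J.
Q = ΔU + W = -23000 J.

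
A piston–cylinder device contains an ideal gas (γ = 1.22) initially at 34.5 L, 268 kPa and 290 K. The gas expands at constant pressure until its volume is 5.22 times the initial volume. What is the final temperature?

Isobaric: P stays 268 kPa; V/T = const ⇒ T₂ = 1510 K, V₂ = 180 L.

1510 K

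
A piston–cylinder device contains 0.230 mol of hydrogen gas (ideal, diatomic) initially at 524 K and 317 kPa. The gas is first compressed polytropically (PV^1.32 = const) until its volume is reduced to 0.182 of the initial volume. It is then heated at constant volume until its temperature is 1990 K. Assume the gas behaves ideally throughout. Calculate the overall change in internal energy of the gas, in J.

V₁ = nRT₁/P₁ = 0.230×8.314×524/317 = 3.16 L.
Step 1 — Polytropic n=1.32: T₂ = T₁(V₁/V₂)^(n−1) = 524×(5.49)^0.32 = 904 K; P₂ = P₁(V₁/V₂)^n = 3000 kPa.
W = (P₁V₁−P₂V₂)/(n−1) = (317×3.16−3000×0.575)/0.32 = -2270 J.
ΔU = nCvΔT = 0.230×20.8×(904−524) = 1820 J.
Q = ΔU + W = -454 J.
State after step 1: P = 3000 kPa, V = 0.575 L, T = 904 K.
Step 2 — Isochoric: V stays 0.575 L; P/T = const ⇒ T₂ = 1990 K, P₂ = 6610 kPa.
W = 0 (no volume change).
ΔU = nCvΔT = 0.230×20.8×(1990−904) = 5190 J.
Q = ΔU = 5190 J.
Net over both steps: W = -2270 J, Q = 4740 J, ΔU = 7010 J.

7010 J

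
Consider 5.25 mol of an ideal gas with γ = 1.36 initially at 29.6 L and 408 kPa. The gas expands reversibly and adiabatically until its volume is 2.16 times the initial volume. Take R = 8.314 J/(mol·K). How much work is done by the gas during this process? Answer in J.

8120 J

T₁ = P₁V₁/(nR) = 408×29.6/(5.25×8.314) = 277 K.
Adiabatic: TV^(γ−1) = const ⇒ T₂ = 277×(0.463)^0.360 = 210 K; PV^γ = const ⇒ P₂ = 143 kPa.
ΔU = nCvΔT = 5.25×23.1×(210−277) = -8120 J.
Q = 0 for an adiabatic process, so W = −ΔU = 8120 J.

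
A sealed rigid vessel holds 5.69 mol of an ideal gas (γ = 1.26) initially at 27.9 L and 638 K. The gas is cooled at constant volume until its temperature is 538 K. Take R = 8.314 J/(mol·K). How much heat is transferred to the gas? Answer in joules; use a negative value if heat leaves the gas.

-18200 J

P₁ = nRT₁/V₁ = 5.69×8.314×638/27.9 = 1080 kPa.
Isochoric: V stays 27.9 L; P/T = const ⇒ T₂ = 538 K, P₂ = 912 kPa.
W = 0 (no volume change).
ΔU = nCvΔT = 5.69×32.0×(538−638) = -18200 J.
Q = ΔU = -18200 J.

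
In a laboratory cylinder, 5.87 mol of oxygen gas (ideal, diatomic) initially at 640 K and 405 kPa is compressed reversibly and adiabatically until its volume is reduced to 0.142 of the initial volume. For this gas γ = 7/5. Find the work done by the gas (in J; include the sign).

V₁ = nRT₁/P₁ = 5.87×8.314×640/405 = 77.1 L.
Adiabatic: TV^(γ−1) = const ⇒ T₂ = 640×(7.04)^0.400 = 1400 K; PV^γ = const ⇒ P₂ = 6230 kPa.
ΔU = nCvΔT = 5.87×20.8×(1400−640) = 92400 J.
Q = 0 for an adiabatic process, so W = −ΔU = -92400 J.

-92400 J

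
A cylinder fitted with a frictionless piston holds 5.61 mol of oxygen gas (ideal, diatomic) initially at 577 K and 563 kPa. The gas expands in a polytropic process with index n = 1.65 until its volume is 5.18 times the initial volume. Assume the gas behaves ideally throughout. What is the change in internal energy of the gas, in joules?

V₁ = nRT₁/P₁ = 5.61×8.314×577/563 = 47.8 L.
Polytropic n=1.65: T₂ = T₁(V₁/V₂)^(n−1) = 577×(0.193)^0.65 = 198 K; P₂ = P₁(V₁/V₂)^n = 37.3 kPa.
For an ideal gas ΔU = nCvΔT with Cv = (5/2)R = 20.8 J/(mol·K).
ΔU = 5.61×20.8×(198−577) = -44200 J.

-44200 J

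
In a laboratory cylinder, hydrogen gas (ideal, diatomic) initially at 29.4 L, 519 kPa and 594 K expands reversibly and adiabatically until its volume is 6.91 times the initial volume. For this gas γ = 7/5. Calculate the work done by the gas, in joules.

n = P₁V₁/(RT₁) = 519×29.4/(8.314×594) = 3.09 mol.
Adiabatic: TV^(γ−1) = const ⇒ T₂ = 594×(0.145)^0.400 = 274 K; PV^γ = const ⇒ P₂ = 34.7 kPa.
ΔU = nCvΔT = 3.09×20.8×(274−594) = -20500 J.
Q = 0 for an adiabatic process, so W = −ΔU = 20500 J.

20500 J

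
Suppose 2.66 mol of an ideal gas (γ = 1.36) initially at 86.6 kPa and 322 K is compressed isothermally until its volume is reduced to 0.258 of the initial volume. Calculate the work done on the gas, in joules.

V₁ = nRT₁/P₁ = 2.66×8.314×322/86.6 = 82.2 L.
Isothermal: T stays 322 K; PV = const ⇒ V₂ = 21.2 L, P₂ = 336 kPa.
W = nRT ln(V₂/V₁) = 2.66×8.314×322×ln(0.258) = -9650 J.
Work done on the gas = −W_by = 9650 J.

9650 J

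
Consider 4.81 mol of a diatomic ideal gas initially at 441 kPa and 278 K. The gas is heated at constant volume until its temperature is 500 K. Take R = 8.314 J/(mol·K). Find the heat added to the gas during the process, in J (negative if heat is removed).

V₁ = nRT₁/P₁ = 4.81×8.314×278/441 = 25.2 L.
Isochoric: V stays 25.2 L; P/T = const ⇒ T₂ = 500 K, P₂ = 793 kPa.
W = 0 (no volume change).
ΔU = nCvΔT = 4.81×20.8×(500−278) = 22200 J.
Q = ΔU = 22200 J.

22200 J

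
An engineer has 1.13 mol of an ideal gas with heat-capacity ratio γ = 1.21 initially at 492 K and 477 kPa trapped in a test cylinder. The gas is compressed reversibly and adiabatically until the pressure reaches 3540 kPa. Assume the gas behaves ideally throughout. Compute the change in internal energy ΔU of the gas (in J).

V₁ = nRT₁/P₁ = 1.13×8.314×492/477 = 9.69 L.
Adiabatic: T₂/T₁ = (P₂/P₁)^((γ−1)/γ) ⇒ T₂ = 492×(7.42)^0.174 = 697 K; V₂ = 1.85 L.
For an ideal gas ΔU = nCvΔT with Cv = R/(γ−1) = 39.6 J/(mol·K).
ΔU = 1.13×39.6×(697−492) = 9160 J.

9160 J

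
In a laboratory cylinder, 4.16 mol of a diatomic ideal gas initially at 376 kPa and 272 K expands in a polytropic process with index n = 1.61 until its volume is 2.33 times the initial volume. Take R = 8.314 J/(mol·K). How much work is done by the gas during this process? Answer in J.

V₁ = nRT₁/P₁ = 4.16×8.314×272/376 = 25.0 L.
Polytropic n=1.61: T₂ = T₁(V₁/V₂)^(n−1) = 272×(0.429)^0.61 = 162 K; P₂ = P₁(V₁/V₂)^n = 96.3 kPa.
W = (P₁V₁−P₂V₂)/(n−1) = (376×25.0−96.3×58.3)/0.61 = 6220 J.

6220 J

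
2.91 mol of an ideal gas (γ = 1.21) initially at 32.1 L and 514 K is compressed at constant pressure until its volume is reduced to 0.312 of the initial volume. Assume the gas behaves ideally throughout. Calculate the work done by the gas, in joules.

P₁ = nRT₁/V₁ = 2.91×8.314×514/32.1 = 387 kPa.
Isobaric: P stays 387 kPa; V/T = const ⇒ T₂ = 160 K, V₂ = 10.0 L.
W = PΔV = 387×(10.0−32.1) kPa·L = -8560 J.

-8560 J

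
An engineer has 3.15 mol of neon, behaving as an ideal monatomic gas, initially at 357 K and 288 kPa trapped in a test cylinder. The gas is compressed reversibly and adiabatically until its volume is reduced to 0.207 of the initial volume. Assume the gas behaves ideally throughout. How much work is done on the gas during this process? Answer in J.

26100 J

V₁ = nRT₁/P₁ = 3.15×8.314×357/288 = 32.5 L.
Adiabatic: TV^(γ−1) = const ⇒ T₂ = 357×(4.83)^0.667 = 1020 K; PV^γ = const ⇒ P₂ = 3980 kPa.
ΔU = nCvΔT = 3.15×12.5×(1020−357) = 26100 J.
Q = 0 for an adiabatic process, so W = −ΔU = -26100 J.
Work done on the gas = −W_by = 26100 J.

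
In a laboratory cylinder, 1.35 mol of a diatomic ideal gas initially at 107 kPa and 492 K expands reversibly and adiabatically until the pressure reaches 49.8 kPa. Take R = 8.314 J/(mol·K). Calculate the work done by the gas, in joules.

2710 J

V₁ = nRT₁/P₁ = 1.35×8.314×492/107 = 51.6 L.
Adiabatic: T₂/T₁ = (P₂/P₁)^((γ−1)/γ) ⇒ T₂ = 492×(0.465)^0.286 = 395 K; V₂ = 89.1 L.
ΔU = nCvΔT = 1.35×20.8×(395−492) = -2710 J.
Q = 0 for an adiabatic process, so W = −ΔU = 2710 J.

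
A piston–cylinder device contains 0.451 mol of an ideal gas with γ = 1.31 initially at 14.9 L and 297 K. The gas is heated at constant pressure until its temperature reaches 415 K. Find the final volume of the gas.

20.8 L

P₁ = nRT₁/V₁ = 0.451×8.314×297/14.9 = 74.7 kPa.
Isobaric: P stays 74.7 kPa; V/T = const ⇒ T₂ = 415 K, V₂ = 20.8 L.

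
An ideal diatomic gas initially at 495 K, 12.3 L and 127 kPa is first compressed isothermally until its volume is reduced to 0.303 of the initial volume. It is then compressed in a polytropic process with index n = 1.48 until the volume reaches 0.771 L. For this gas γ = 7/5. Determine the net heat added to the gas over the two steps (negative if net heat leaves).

n = P₁V₁/(RT₁) = 127×12.3/(8.314×495) = 0.380 mol.
Step 1 — Isothermal: T stays 495 K; PV = const ⇒ V₂ = 3.73 L, P₂ = 419 kPa.
ΔU = 0 (ideal gas, T constant).
W = nRT ln(V₂/V₁) = 0.380×8.314×495×ln(0.303) = -1870 J.
Q = ΔU + W = -1870 J.
State after step 1: P = 419 kPa, V = 3.73 L, T = 495 K.
Step 2 — Polytropic n=1.48: T₂ = T₁(V₁/V₂)^(n−1) = 495×(4.83)^0.48 = 1050 K; P₂ = P₁(V₁/V₂)^n = 4320 kPa.
W = (P₁V₁−P₂V₂)/(n−1) = (419×3.73−4320×0.771)/0.48 = -3680 J.
ΔU = nCvΔT = 0.380×20.8×(1050−495) = 4410 J.
Q = ΔU + W = 736 J.
Net over both steps: W = -5540 J, Q = -1130 J, ΔU = 4410 J.

-1130 J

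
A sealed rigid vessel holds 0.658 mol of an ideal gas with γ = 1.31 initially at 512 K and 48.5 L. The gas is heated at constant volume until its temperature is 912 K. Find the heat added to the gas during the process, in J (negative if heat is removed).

7060 J

P₁ = nRT₁/V₁ = 0.658×8.314×512/48.5 = 57.8 kPa.
Isochoric: V stays 48.5 L; P/T = const ⇒ T₂ = 912 K, P₂ = 103 kPa.
W = 0 (no volume change).
ΔU = nCvΔT = 0.658×26.8×(912−512) = 7060 J.
Q = ΔU = 7060 J.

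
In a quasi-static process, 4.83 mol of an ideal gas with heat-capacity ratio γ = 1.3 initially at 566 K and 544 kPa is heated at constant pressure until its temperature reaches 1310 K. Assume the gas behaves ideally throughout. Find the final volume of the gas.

96.7 L

V₁ = nRT₁/P₁ = 4.83×8.314×566/544 = 41.8 L.
Isobaric: P stays 544 kPa; V/T = const ⇒ T₂ = 1310 K, V₂ = 96.7 L.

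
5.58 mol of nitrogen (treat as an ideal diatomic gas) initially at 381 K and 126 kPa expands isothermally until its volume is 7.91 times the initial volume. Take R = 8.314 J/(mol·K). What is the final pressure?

V₁ = nRT₁/P₁ = 5.58×8.314×381/126 = 140 L.
Isothermal: T stays 381 K; PV = const ⇒ V₂ = 1110 L, P₂ = 15.9 kPa.

15.9 kPa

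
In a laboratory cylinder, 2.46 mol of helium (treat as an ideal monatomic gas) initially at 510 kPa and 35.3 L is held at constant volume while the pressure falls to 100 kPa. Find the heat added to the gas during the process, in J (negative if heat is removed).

-21700 J

T₁ = P₁V₁/(nR) = 510×35.3/(2.46×8.314) = 880 K.
Isochoric: V stays 35.3 L; P/T = const ⇒ T₂ = 173 K, P₂ = 100 kPa.
W = 0 (no volume change).
ΔU = nCvΔT = 2.46×12.5×(173−880) = -21700 J.
Q = ΔU = -21700 J.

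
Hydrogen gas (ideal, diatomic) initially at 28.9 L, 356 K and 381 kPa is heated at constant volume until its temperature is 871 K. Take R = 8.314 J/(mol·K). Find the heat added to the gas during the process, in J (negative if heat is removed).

39800 J

n = P₁V₁/(RT₁) = 381×28.9/(8.314×356) = 3.72 mol.
Isochoric: V stays 28.9 L; P/T = const ⇒ T₂ = 871 K, P₂ = 932 kPa.
W = 0 (no volume change).
ΔU = nCvΔT = 3.72×20.8×(871−356) = 39800 J.
Q = ΔU = 39800 J.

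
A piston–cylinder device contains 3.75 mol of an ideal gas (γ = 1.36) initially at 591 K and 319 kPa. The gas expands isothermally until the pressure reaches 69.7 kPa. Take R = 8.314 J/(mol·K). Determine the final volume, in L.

264 L

V₁ = nRT₁/P₁ = 3.75×8.314×591/319 = 57.8 L.
Isothermal: T stays 591 K; PV = const ⇒ V₂ = 264 L, P₂ = 69.7 kPa.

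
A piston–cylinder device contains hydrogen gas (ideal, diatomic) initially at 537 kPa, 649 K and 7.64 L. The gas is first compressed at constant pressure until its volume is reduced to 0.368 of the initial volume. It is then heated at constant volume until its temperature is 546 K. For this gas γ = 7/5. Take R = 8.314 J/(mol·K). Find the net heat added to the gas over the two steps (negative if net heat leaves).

-4220 J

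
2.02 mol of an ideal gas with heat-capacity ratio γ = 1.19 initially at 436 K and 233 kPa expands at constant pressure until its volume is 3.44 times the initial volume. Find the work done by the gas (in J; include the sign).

17900 J

V₁ = nRT₁/P₁ = 2.02×8.314×436/233 = 31.4 L.
Isobaric: P stays 233 kPa; V/T = const ⇒ T₂ = 1500 K, V₂ = 108 L.
W = PΔV = 233×(108−31.4) kPa·L = 17900 J.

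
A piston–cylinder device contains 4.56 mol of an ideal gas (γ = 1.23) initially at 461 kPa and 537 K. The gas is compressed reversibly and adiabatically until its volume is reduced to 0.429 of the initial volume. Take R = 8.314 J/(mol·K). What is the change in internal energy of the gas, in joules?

19000 J

V₁ = nRT₁/P₁ = 4.56×8.314×537/461 = 44.2 L.
Adiabatic: TV^(γ−1) = const ⇒ T₂ = 537×(2.33)^0.230 = 652 K; PV^γ = const ⇒ P₂ = 1310 kPa.
For an ideal gas ΔU = nCvΔT with Cv = R/(γ−1) = 36.1 J/(mol·K).
ΔU = 4.56×36.1×(652−537) = 19000 J.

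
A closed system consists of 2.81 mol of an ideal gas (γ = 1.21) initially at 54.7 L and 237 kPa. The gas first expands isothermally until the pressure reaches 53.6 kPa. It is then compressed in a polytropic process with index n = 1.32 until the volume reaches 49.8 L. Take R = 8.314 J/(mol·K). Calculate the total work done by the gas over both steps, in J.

-7390 J

T₁ = P₁V₁/(nR) = 237×54.7/(2.81×8.314) = 555 K.
Step 1 — Isothermal: T stays 555 K; PV = const ⇒ V₂ = 242 L, P₂ = 53.6 kPa.
ΔU = 0 (ideal gas, T constant).
W = nRT ln(V₂/V₁) = 2.81×8.314×555×ln(4.42) = 19300 J.
Q = ΔU + W = 19300 J.
State after step 1: P = 53.6 kPa, V = 242 L, T = 555 K.
Step 2 — Polytropic n=1.32: T₂ = T₁(V₁/V₂)^(n−1) = 555×(4.86)^0.32 = 920 K; P₂ = P₁(V₁/V₂)^n = 432 kPa.
W = (P₁V₁−P₂V₂)/(n−1) = (53.6×242−432×49.8)/0.32 = -26700 J.
ΔU = nCvΔT = 2.81×39.6×(920−555) = 40600 J.
Q = ΔU + W = 14000 J.
Net over both steps: W = -7390 J, Q = 33200 J, ΔU = 40600 J.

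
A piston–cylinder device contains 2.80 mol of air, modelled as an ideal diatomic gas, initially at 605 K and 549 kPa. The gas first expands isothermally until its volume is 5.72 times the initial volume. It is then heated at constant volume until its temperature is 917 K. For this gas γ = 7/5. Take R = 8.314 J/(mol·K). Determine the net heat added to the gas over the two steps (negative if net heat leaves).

42700 J

V₁ = nRT₁/P₁ = 2.80×8.314×605/549 = 25.7 L.
Step 1 — Isothermal: T stays 605 K; PV = const ⇒ V₂ = 147 L, P₂ = 96.0 kPa.
ΔU = 0 (ideal gas, T constant).
W = nRT ln(V₂/V₁) = 2.80×8.314×605×ln(5.72) = 24600 J.
Q = ΔU + W = 24600 J.
State after step 1: P = 96.0 kPa, V = 147 L, T = 605 K.
Step 2 — Isochoric: V stays 147 L; P/T = const ⇒ T₂ = 917 K, P₂ = 145 kPa.
W = 0 (no volume change).
ΔU = nCvΔT = 2.80×20.8×(917−605) = 18200 J.
Q = ΔU = 18200 J.
Net over both steps: W = 24600 J, Q = 42700 J, ΔU = 18200 J.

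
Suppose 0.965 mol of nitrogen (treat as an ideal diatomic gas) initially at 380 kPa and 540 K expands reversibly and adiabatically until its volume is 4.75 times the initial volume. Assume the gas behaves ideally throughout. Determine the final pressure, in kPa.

V₁ = nRT₁/P₁ = 0.965×8.314×540/380 = 11.4 L.
Adiabatic: TV^(γ−1) = const ⇒ T₂ = 540×(0.211)^0.400 = 290 K; PV^γ = const ⇒ P₂ = 42.9 kPa.

42.9 kPa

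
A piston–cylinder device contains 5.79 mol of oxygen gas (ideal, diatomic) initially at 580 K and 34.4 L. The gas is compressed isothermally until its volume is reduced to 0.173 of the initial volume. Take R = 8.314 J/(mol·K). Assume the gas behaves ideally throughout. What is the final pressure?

4690 kPa

P₁ = nRT₁/V₁ = 5.79×8.314×580/34.4 = 812 kPa.
Isothermal: T stays 580 K; PV = const ⇒ V₂ = 5.95 L, P₂ = 4690 kPa.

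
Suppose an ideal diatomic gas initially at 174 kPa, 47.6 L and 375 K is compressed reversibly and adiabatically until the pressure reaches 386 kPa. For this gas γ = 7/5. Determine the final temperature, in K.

Adiabatic: T₂/T₁ = (P₂/P₁)^((γ−1)/γ) ⇒ T₂ = 375×(2.22)^0.286 = 471 K; V₂ = 26.9 L.

471 K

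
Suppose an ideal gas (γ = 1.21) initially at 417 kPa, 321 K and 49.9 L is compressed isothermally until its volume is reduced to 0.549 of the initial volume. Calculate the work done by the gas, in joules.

n = P₁V₁/(RT₁) = 417×49.9/(8.314×321) = 7.80 mol.
Isothermal: T stays 321 K; PV = const ⇒ V₂ = 27.4 L, P₂ = 760 kPa.
W = nRT ln(V₂/V₁) = 7.80×8.314×321×ln(0.549) = -12500 J.

-12500 J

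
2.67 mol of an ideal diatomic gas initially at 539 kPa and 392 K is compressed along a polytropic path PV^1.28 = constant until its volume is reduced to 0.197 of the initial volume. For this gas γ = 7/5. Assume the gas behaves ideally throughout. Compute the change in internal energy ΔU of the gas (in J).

12500 J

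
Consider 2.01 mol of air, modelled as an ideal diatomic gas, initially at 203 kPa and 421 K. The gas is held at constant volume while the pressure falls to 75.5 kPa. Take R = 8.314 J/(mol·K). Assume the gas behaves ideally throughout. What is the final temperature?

157 K

V₁ = nRT₁/P₁ = 2.01×8.314×421/203 = 34.7 L.
Isochoric: V stays 34.7 L; P/T = const ⇒ T₂ = 157 K, P₂ = 75.5 kPa.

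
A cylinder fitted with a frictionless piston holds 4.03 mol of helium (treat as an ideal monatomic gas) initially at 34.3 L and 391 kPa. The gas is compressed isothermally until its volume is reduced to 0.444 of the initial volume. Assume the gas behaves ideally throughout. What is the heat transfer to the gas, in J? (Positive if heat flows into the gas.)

-10900 J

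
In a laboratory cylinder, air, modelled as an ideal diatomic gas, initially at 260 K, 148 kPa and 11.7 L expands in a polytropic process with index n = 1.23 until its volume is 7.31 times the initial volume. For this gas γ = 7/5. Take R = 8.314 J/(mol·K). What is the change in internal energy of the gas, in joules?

-1590 J

n = P₁V₁/(RT₁) = 148×11.7/(8.314×260) = 0.801 mol.
Polytropic n=1.23: T₂ = T₁(V₁/V₂)^(n−1) = 260×(0.137)^0.23 = 165 K; P₂ = P₁(V₁/V₂)^n = 12.8 kPa.
For an ideal gas ΔU = nCvΔT with Cv = (5/2)R = 20.8 J/(mol·K).
ΔU = 0.801×20.8×(165−260) = -1590 J.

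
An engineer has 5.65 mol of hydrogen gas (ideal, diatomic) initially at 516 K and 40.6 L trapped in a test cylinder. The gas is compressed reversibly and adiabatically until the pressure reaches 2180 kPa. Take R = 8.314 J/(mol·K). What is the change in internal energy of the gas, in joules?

P₁ = nRT₁/V₁ = 5.65×8.314×516/40.6 = 597 kPa.
Adiabatic: T₂/T₁ = (P₂/P₁)^((γ−1)/γ) ⇒ T₂ = 516×(3.65)^0.286 = 747 K; V₂ = 16.1 L.
For an ideal gas ΔU = nCvΔT with Cv = (5/2)R = 20.8 J/(mol·K).
ΔU = 5.65×20.8×(747−516) = 27100 J.

27100 J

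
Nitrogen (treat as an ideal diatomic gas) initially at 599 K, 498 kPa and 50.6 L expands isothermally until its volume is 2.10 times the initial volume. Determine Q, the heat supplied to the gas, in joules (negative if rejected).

18700 J

n = P₁V₁/(RT₁) = 498×50.6/(8.314×599) = 5.06 mol.
Isothermal: T stays 599 K; PV = const ⇒ V₂ = 106 L, P₂ = 237 kPa.
ΔU = 0 (ideal gas, T constant).
W = nRT ln(V₂/V₁) = 5.06×8.314×599×ln(2.10) = 18700 J.
Q = ΔU + W = 18700 J.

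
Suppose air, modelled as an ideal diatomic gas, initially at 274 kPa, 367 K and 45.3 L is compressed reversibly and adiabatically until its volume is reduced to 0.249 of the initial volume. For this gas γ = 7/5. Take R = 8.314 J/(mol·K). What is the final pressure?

Adiabatic: TV^(γ−1) = const ⇒ T₂ = 367×(4.02)^0.400 = 640 K; PV^γ = const ⇒ P₂ = 1920 kPa.

1920 kPa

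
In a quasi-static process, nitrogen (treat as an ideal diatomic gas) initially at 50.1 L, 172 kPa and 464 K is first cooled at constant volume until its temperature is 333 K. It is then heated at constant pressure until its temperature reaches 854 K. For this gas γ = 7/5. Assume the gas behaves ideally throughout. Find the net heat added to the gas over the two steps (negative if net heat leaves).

n = P₁V₁/(RT₁) = 172×50.1/(8.314×464) = 2.23 mol.
Step 1 — Isochoric: V stays 50.1 L; P/T = const ⇒ T₂ = 333 K, P₂ = 123 kPa.
W = 0 (no volume change).
ΔU = nCvΔT = 2.23×20.8×(333−464) = -6080 J.
Q = ΔU = -6080 J.
State after step 1: P = 123 kPa, V = 50.1 L, T = 333 K.
Step 2 — Isobaric: P stays 123 kPa; V/T = const ⇒ T₂ = 854 K, V₂ = 128 L.
W = PΔV = 123×(128−50.1) kPa·L = 9680 J.
ΔU = nCvΔT = 2.23×20.8×(854−333) = 24200 J.
Q = ΔU + W = nCpΔT = 33900 J.
Net over both steps: W = 9680 J, Q = 27800 J, ΔU = 18100 J.

27800 J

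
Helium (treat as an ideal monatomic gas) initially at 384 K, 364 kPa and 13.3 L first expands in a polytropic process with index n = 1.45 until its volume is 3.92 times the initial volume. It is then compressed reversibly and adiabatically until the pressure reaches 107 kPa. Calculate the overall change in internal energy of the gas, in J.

n = P₁V₁/(RT₁) = 364×13.3/(8.314×384) = 1.52 mol.
Step 1 — Polytropic n=1.45: T₂ = T₁(V₁/V₂)^(n−1) = 384×(0.255)^0.45 = 208 K; P₂ = P₁(V₁/V₂)^n = 50.2 kPa.
W = (P₁V₁−P₂V₂)/(n−1) = (364×13.3−50.2×52.1)/0.45 = 4940 J.
ΔU = nCvΔT = 1.52×12.5×(208−384) = -3330 J.
Q = ΔU + W = 1610 J.
State after step 1: P = 50.2 kPa, V = 52.1 L, T = 208 K.
Step 2 — Adiabatic: T₂/T₁ = (P₂/P₁)^((γ−1)/γ) ⇒ T₂ = 208×(2.13)^0.400 = 281 K; V₂ = 33.1 L.
ΔU = nCvΔT = 1.52×12.5×(281−208) = 1390 J.
Q = 0 for an adiabatic process, so W = −ΔU = -1390 J.
Net over both steps: W = 3550 J, Q = 1610 J, ΔU = -1950 J.

-1950 J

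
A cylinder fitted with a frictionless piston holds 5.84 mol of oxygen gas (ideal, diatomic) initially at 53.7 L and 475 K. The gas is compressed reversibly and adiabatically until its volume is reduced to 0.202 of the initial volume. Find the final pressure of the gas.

P₁ = nRT₁/V₁ = 5.84×8.314×475/53.7 = 429 kPa.
Adiabatic: TV^(γ−1) = const ⇒ T₂ = 475×(4.95)^0.400 = 901 K; PV^γ = const ⇒ P₂ = 4030 kPa.

4030 kPa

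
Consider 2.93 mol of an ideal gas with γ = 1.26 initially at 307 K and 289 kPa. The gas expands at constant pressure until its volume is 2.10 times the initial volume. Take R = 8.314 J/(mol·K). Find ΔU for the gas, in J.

V₁ = nRT₁/P₁ = 2.93×8.314×307/289 = 25.9 L.
Isobaric: P stays 289 kPa; V/T = const ⇒ T₂ = 645 K, V₂ = 54.3 L.
For an ideal gas ΔU = nCvΔT with Cv = R/(γ−1) = 32.0 J/(mol·K).
ΔU = 2.93×32.0×(645−307) = 31600 J.

31600 J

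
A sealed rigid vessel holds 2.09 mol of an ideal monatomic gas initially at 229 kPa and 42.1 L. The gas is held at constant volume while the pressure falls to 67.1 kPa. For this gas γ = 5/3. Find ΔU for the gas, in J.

T₁ = P₁V₁/(nR) = 229×42.1/(2.09×8.314) = 555 K.
Isochoric: V stays 42.1 L; P/T = const ⇒ T₂ = 163 K, P₂ = 67.1 kPa.
For an ideal gas ΔU = nCvΔT with Cv = (3/2)R = 12.5 J/(mol·K).
ΔU = 2.09×12.5×(163−555) = -10200 J.

-10200 J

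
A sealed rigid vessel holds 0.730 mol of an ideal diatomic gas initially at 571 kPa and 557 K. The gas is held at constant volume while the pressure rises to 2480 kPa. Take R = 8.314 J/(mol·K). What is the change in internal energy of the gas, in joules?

V₁ = nRT₁/P₁ = 0.730×8.314×557/571 = 5.92 L.
Isochoric: V stays 5.92 L; P/T = const ⇒ T₂ = 2420 K, P₂ = 2480 kPa.
For an ideal gas ΔU = nCvΔT with Cv = (5/2)R = 20.8 J/(mol·K).
ΔU = 0.730×20.8×(2420−557) = 28300 J.

28300 J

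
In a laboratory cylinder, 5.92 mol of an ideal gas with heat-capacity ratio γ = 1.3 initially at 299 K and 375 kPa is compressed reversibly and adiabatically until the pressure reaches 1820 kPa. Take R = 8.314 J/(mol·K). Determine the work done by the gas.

V₁ = nRT₁/P₁ = 5.92×8.314×299/375 = 39.2 L.
Adiabatic: T₂/T₁ = (P₂/P₁)^((γ−1)/γ) ⇒ T₂ = 299×(4.85)^0.231 = 431 K; V₂ = 11.6 L.
ΔU = nCvΔT = 5.92×27.7×(431−299) = 21600 J.
Q = 0 for an adiabatic process, so W = −ΔU = -21600 J.

-21600 J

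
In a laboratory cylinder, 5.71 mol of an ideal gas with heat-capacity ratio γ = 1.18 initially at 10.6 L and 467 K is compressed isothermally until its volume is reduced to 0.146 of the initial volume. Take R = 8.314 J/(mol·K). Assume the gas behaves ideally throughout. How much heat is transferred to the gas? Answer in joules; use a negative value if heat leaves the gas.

-42700 J

P₁ = nRT₁/V₁ = 5.71×8.314×467/10.6 = 2090 kPa.
Isothermal: T stays 467 K; PV = const ⇒ V₂ = 1.55 L, P₂ = 14300 kPa.
ΔU = 0 (ideal gas, T constant).
W = nRT ln(V₂/V₁) = 5.71×8.314×467×ln(0.146) = -42700 J.
Q = ΔU + W = -42700 J.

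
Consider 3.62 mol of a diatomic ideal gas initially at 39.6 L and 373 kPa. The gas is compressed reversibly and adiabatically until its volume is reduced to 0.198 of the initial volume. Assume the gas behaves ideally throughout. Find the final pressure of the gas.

3600 kPa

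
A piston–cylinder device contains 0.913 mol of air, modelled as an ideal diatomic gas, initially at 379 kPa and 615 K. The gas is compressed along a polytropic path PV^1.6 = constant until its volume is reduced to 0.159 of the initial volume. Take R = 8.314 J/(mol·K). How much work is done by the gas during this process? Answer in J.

-15700 J

V₁ = nRT₁/P₁ = 0.913×8.314×615/379 = 12.3 L.
Polytropic n=1.6: T₂ = T₁(V₁/V₂)^(n−1) = 615×(6.29)^0.60 = 1850 K; P₂ = P₁(V₁/V₂)^n = 7180 kPa.
W = (P₁V₁−P₂V₂)/(n−1) = (379×12.3−7180×1.96)/0.60 = -15700 J.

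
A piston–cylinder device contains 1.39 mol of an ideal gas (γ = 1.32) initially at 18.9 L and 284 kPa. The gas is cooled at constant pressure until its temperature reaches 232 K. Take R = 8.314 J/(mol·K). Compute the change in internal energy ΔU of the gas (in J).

-8400 J

T₁ = P₁V₁/(nR) = 284×18.9/(1.39×8.314) = 464 K.
Isobaric: P stays 284 kPa; V/T = const ⇒ T₂ = 232 K, V₂ = 9.44 L.
For an ideal gas ΔU = nCvΔT with Cv = R/(γ−1) = 26.0 J/(mol·K).
ΔU = 1.39×26.0×(232−464) = -8400 J.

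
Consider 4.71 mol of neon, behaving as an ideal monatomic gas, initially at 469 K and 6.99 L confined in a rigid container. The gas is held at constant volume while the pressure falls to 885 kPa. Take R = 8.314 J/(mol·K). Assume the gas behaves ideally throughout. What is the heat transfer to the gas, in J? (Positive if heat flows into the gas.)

-18300 J

P₁ = nRT₁/V₁ = 4.71×8.314×469/6.99 = 2630 kPa.
Isochoric: V stays 6.99 L; P/T = const ⇒ T₂ = 158 K, P₂ = 885 kPa.
W = 0 (no volume change).
ΔU = nCvΔT = 4.71×12.5×(158−469) = -18300 J.
Q = ΔU = -18300 J.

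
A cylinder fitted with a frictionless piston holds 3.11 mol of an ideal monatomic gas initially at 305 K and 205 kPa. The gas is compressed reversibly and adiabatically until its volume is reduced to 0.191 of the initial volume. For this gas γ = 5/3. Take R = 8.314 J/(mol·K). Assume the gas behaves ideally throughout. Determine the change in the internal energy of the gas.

23800 J

V₁ = nRT₁/P₁ = 3.11×8.314×305/205 = 38.5 L.
Adiabatic: TV^(γ−1) = const ⇒ T₂ = 305×(5.24)^0.667 = 920 K; PV^γ = const ⇒ P₂ = 3240 kPa.
For an ideal gas ΔU = nCvΔT with Cv = (3/2)R = 12.5 J/(mol·K).
ΔU = 3.11×12.5×(920−305) = 23800 J.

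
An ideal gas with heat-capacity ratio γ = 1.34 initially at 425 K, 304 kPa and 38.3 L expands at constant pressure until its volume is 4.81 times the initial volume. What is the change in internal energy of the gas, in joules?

130000 J

n = P₁V₁/(RT₁) = 304×38.3/(8.314×425) = 3.30 mol.
Isobaric: P stays 304 kPa; V/T = const ⇒ T₂ = 2040 K, V₂ = 184 L.
For an ideal gas ΔU = nCvΔT with Cv = R/(γ−1) = 24.5 J/(mol·K).
ΔU = 3.30×24.5×(2040−425) = 130000 J.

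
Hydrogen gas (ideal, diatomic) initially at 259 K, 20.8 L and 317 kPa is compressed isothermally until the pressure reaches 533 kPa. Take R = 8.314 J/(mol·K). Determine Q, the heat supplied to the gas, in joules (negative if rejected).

n = P₁V₁/(RT₁) = 317×20.8/(8.314×259) = 3.06 mol.
Isothermal: T stays 259 K; PV = const ⇒ V₂ = 12.4 L, P₂ = 533 kPa.
ΔU = 0 (ideal gas, T constant).
W = nRT ln(V₂/V₁) = 3.06×8.314×259×ln(0.595) = -3430 J.
Q = ΔU + W = -3430 J.

-3430 J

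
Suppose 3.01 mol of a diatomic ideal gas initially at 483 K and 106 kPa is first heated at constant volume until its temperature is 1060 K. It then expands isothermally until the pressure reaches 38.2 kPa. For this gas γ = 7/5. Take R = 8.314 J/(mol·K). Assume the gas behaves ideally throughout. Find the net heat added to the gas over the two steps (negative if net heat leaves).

84000 J

V₁ = nRT₁/P₁ = 3.01×8.314×483/106 = 114 L.
Step 1 — Isochoric: V stays 114 L; P/T = const ⇒ T₂ = 1060 K, P₂ = 233 kPa.
W = 0 (no volume change).
ΔU = nCvΔT = 3.01×20.8×(1060−483) = 36100 J.
Q = ΔU = 36100 J.
State after step 1: P = 233 kPa, V = 114 L, T = 1060 K.
Step 2 — Isothermal: T stays 1060 K; PV = const ⇒ V₂ = 694 L, P₂ = 38.2 kPa.
ΔU = 0 (ideal gas, T constant).
W = nRT ln(V₂/V₁) = 3.01×8.314×1060×ln(6.09) = 47900 J.
Q = ΔU + W = 47900 J.
Net over both steps: W = 47900 J, Q = 84000 J, ΔU = 36100 J.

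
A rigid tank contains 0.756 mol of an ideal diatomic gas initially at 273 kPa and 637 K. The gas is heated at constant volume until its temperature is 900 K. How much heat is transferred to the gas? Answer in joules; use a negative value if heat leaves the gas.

4130 J

V₁ = nRT₁/P₁ = 0.756×8.314×637/273 = 14.7 L.
Isochoric: V stays 14.7 L; P/T = const ⇒ T₂ = 900 K, P₂ = 386 kPa.
W = 0 (no volume change).
ΔU = nCvΔT = 0.756×20.8×(900−637) = 4130 J.
Q = ΔU = 4130 J.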